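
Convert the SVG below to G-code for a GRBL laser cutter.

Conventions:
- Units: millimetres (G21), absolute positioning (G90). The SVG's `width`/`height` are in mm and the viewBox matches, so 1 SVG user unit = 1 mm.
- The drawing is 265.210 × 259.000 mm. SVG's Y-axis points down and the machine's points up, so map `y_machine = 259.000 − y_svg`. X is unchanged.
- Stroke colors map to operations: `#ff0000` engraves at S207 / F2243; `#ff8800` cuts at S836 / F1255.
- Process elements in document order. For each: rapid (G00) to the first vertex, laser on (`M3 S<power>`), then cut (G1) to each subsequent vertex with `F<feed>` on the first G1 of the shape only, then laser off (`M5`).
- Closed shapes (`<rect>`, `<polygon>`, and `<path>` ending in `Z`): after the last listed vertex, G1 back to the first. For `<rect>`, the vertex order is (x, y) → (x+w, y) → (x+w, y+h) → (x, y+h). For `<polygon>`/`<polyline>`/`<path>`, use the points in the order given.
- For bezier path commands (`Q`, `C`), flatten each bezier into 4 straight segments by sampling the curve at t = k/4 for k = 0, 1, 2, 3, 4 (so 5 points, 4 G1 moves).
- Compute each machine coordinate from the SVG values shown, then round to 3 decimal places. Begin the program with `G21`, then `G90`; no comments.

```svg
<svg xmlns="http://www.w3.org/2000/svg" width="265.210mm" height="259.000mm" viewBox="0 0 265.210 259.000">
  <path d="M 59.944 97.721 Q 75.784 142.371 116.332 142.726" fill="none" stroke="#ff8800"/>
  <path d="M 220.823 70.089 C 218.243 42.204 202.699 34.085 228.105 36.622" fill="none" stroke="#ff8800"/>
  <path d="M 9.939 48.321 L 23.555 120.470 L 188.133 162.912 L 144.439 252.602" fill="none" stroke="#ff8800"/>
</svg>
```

viewBox `0 0 265.210 259.000` with mm width/height → 1 unit = 1 mm. Flip: y_m = 259.000 − y_svg.

**Shape 1** — `<path>` quadratic bezier, stroke `#ff8800` → cut (S836, F1255). Control points (SVG): P0=(59.944,97.721), P1=(75.784,142.371), P2=(116.332,142.726); sampled at t=k/4. Machine vertices: (59.944,161.279) → (69.408,141.722) → (81.961,127.703) → (97.602,119.220) → (116.332,116.274). Open path.

**Shape 2** — `<path>` cubic bezier, stroke `#ff8800` → cut (S836, F1255). Control points (SVG): P0=(220.823,70.089), P1=(218.243,42.204), P2=(202.699,34.085), P3=(228.105,36.622); sampled at t=k/4. Machine vertices: (220.823,188.911) → (217.300,206.261) → (213.969,217.053) → (215.886,222.140) → (228.105,222.378). Open path.

**Shape 3** — `<path>` open polyline, stroke `#ff8800` → cut (S836, F1255). Machine vertices: (9.939,210.679) → (23.555,138.530) → (188.133,96.088) → (144.439,6.398). Open path.

G21
G90
G00 X59.944 Y161.279
M3 S836
G1 X69.408 Y141.722 F1255
G1 X81.961 Y127.703
G1 X97.602 Y119.220
G1 X116.332 Y116.274
M5
G00 X220.823 Y188.911
M3 S836
G1 X217.300 Y206.261 F1255
G1 X213.969 Y217.053
G1 X215.886 Y222.140
G1 X228.105 Y222.378
M5
G00 X9.939 Y210.679
M3 S836
G1 X23.555 Y138.530 F1255
G1 X188.133 Y96.088
G1 X144.439 Y6.398
M5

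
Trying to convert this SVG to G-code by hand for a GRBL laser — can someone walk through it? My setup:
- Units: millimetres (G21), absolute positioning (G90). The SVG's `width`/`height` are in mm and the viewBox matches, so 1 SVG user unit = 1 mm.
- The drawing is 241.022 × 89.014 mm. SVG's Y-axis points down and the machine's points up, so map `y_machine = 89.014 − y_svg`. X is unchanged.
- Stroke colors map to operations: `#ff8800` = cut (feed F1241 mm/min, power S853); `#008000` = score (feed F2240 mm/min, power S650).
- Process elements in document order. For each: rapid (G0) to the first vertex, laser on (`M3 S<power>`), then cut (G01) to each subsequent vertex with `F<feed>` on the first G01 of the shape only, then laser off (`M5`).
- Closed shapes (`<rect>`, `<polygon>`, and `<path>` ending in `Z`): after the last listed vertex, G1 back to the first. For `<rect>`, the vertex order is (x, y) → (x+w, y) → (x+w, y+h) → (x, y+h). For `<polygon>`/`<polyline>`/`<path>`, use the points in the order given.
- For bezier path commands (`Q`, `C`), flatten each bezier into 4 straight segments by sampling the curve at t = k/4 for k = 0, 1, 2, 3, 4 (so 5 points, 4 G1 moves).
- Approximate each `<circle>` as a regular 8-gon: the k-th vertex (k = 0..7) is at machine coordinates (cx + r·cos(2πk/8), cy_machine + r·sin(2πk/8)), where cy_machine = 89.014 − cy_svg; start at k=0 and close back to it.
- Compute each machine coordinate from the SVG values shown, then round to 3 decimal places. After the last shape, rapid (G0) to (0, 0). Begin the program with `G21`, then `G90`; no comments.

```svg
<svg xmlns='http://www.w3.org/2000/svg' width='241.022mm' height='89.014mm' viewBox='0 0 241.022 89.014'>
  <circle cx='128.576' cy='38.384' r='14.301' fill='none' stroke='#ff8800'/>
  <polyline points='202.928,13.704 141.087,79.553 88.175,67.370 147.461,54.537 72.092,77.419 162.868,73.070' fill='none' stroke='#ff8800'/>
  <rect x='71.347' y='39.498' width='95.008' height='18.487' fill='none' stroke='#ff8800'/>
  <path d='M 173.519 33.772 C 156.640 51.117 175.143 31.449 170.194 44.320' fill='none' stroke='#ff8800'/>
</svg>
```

1 u = 1 mm; y_m = 89.014 − y.

[1] `<circle>` circle, #ff8800→cut S853 F1241: (142.877,50.630) → (138.688,60.742) → (128.576,64.931) → (118.464,60.742) → (114.275,50.630) → (118.464,40.518) → (128.576,36.329) → (138.688,40.518) → (142.877,50.630) (closed)

[2] `<polyline>` open polyline, #ff8800→cut S853 F1241: (202.928,75.310) → (141.087,9.461) → (88.175,21.644) → (147.461,34.477) → (72.092,11.595) → (162.868,15.944)

[3] `<rect>` rectangle, #ff8800→cut S853 F1241: (71.347,49.516) → (166.355,49.516) → (166.355,31.029) → (71.347,31.029) → (71.347,49.516) (closed)

[4] `<path>` cubic bezier, #ff8800→cut S853 F1241: (173.519,55.242) → (166.575,48.086) → (167.383,48.290) → (170.428,49.333) → (170.194,44.694)

G21
G90
G0 X142.877 Y50.630
M3 S853
G01 X138.688 Y60.742 F1241
G01 X128.576 Y64.931
G01 X118.464 Y60.742
G01 X114.275 Y50.630
G01 X118.464 Y40.518
G01 X128.576 Y36.329
G01 X138.688 Y40.518
G01 X142.877 Y50.630
M5
G0 X202.928 Y75.310
M3 S853
G01 X141.087 Y9.461 F1241
G01 X88.175 Y21.644
G01 X147.461 Y34.477
G01 X72.092 Y11.595
G01 X162.868 Y15.944
M5
G0 X71.347 Y49.516
M3 S853
G01 X166.355 Y49.516 F1241
G01 X166.355 Y31.029
G01 X71.347 Y31.029
G01 X71.347 Y49.516
M5
G0 X173.519 Y55.242
M3 S853
G01 X166.575 Y48.086 F1241
G01 X167.383 Y48.290
G01 X170.428 Y49.333
G01 X170.194 Y44.694
M5
G0 X0.000 Y0.000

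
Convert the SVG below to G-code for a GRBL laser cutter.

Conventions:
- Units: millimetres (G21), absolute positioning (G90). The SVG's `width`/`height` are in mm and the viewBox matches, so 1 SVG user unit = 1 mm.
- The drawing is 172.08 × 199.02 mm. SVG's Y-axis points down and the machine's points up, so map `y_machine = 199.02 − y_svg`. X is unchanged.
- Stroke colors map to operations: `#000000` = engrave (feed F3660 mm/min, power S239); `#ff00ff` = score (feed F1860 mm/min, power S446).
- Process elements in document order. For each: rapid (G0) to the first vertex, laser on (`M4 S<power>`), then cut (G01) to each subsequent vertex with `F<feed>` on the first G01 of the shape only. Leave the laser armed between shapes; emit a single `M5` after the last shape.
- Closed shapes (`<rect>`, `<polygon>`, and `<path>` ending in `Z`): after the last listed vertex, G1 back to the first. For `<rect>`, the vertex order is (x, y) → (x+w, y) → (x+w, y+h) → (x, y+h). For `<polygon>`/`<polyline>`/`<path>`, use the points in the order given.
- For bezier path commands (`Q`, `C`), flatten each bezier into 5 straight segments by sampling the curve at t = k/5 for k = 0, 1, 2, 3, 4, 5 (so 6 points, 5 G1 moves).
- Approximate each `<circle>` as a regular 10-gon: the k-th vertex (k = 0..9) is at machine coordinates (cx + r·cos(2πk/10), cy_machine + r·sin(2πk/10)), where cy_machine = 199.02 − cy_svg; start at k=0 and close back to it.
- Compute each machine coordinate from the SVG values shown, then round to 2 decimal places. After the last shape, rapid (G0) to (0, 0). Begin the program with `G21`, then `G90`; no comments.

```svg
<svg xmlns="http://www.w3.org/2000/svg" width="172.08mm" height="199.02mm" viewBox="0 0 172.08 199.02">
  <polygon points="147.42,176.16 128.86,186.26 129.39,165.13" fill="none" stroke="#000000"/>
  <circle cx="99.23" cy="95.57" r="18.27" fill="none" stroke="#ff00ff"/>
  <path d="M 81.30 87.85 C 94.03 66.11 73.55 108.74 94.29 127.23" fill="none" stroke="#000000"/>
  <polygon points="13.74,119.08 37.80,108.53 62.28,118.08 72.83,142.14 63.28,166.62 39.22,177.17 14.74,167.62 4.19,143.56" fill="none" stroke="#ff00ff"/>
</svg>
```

G21
G90
G0 X147.42 Y22.86
M4 S239
G01 X128.86 Y12.76 F3660
G01 X129.39 Y33.89
G01 X147.42 Y22.86
G0 X117.50 Y103.45
M4 S446
G01 X114.01 Y114.19 F1860
G01 X104.88 Y120.83
G01 X93.58 Y120.83
G01 X84.45 Y114.19
G01 X80.96 Y103.45
G01 X84.45 Y92.71
G01 X93.58 Y86.07
G01 X104.88 Y86.07
G01 X114.01 Y92.71
G01 X117.50 Y103.45
G0 X81.30 Y111.17
M4 S239
G01 X85.55 Y117.20 F3660
G01 X85.40 Y112.03
G01 X84.42 Y99.90
G01 X86.20 Y85.07
G01 X94.29 Y71.79
G0 X13.74 Y79.94
M4 S446
G01 X37.80 Y90.49 F1860
G01 X62.28 Y80.94
G01 X72.83 Y56.88
G01 X63.28 Y32.40
G01 X39.22 Y21.85
G01 X14.74 Y31.40
G01 X4.19 Y55.46
G01 X13.74 Y79.94
M5
G0 X0.00 Y0.00

Since the viewBox matches the mm dimensions, user units are millimetres directly. The only transform is the Y-flip y_m = 199.02 − y_svg.

Shape 1 is a regular polygon drawn with `<polygon>`. Its stroke #000000 means engrave at S239, F3660. After flipping Y the toolpath is (147.42,22.86) → (128.86,12.76) → (129.39,33.89) → (147.42,22.86), returning to the start.

Shape 2 is a circle drawn with `<circle>`. Its stroke #ff00ff means score at S446, F1860. After flipping Y the toolpath is (117.50,103.45) → (114.01,114.19) → (104.88,120.83) → (93.58,120.83) → (84.45,114.19) → (80.96,103.45) → (84.45,92.71) → (93.58,86.07) → (104.88,86.07) → (114.01,92.71) → (117.50,103.45), returning to the start.

Shape 3 is a cubic bezier drawn with `<path>`. Its stroke #000000 means engrave at S239, F3660. After flipping Y the toolpath is (81.30,111.17) → (85.55,117.20) → (85.40,112.03) → (84.42,99.90) → (86.20,85.07) → (94.29,71.79).

Shape 4 is a regular polygon drawn with `<polygon>`. Its stroke #ff00ff means score at S446, F1860. After flipping Y the toolpath is (13.74,79.94) → (37.80,90.49) → (62.28,80.94) → (72.83,56.88) → (63.28,32.40) → (39.22,21.85) → (14.74,31.40) → (4.19,55.46) → (13.74,79.94), returning to the start.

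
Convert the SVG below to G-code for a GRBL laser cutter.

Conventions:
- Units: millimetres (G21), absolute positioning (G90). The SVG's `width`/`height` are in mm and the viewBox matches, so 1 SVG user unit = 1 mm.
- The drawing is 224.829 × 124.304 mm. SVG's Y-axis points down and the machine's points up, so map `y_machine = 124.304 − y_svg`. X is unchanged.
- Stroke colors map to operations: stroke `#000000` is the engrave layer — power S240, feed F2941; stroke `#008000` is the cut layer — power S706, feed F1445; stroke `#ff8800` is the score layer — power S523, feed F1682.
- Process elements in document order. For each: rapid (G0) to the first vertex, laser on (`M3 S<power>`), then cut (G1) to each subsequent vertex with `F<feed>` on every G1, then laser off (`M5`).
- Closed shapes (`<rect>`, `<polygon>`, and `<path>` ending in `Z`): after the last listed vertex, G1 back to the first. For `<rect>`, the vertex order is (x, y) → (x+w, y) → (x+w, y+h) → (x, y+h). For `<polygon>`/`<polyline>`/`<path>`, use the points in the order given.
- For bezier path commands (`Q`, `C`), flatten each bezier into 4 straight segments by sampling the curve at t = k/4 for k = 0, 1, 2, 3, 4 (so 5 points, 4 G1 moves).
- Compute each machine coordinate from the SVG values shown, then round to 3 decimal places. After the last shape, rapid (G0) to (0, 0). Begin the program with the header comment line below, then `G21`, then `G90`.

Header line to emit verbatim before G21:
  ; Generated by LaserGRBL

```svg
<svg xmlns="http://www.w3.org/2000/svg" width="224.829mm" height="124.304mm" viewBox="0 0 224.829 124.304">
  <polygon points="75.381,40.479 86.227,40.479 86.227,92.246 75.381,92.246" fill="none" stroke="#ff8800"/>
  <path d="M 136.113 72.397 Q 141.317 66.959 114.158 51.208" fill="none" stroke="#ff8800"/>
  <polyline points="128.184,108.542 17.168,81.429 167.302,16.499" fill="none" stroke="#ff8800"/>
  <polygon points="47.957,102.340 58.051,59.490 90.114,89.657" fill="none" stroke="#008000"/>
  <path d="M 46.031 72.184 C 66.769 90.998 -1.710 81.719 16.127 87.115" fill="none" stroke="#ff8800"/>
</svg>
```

; Generated by LaserGRBL
G21
G90
G0 X75.381 Y83.825
M3 S523
G1 X86.227 Y83.825 F1682
G1 X86.227 Y32.058 F1682
G1 X75.381 Y32.058 F1682
G1 X75.381 Y83.825 F1682
M5
G0 X136.113 Y51.907
M3 S523
G1 X136.692 Y55.271 F1682
G1 X133.226 Y59.923 F1682
G1 X125.715 Y65.865 F1682
G1 X114.158 Y73.096 F1682
M5
G0 X128.184 Y15.762
M3 S523
G1 X17.168 Y42.875 F1682
G1 X167.302 Y107.805 F1682
M5
G0 X47.957 Y21.964
M3 S706
G1 X58.051 Y64.814 F1445
G1 X90.114 Y34.647 F1445
G1 X47.957 Y21.964 F1445
M5
G0 X46.031 Y52.120
M3 S523
G1 X47.599 Y42.609 F1682
G1 X32.167 Y39.623 F1682
G1 X16.191 Y39.153 F1682
G1 X16.127 Y37.189 F1682
M5
G0 X0.000 Y0.000

viewBox `0 0 224.829 124.304` with mm width/height → 1 unit = 1 mm. Flip: y_m = 124.304 − y_svg.

**Shape 1** — `<polygon>` rectangle, stroke `#ff8800` → score (S523, F1682). Machine vertices: (75.381,83.825) → (86.227,83.825) → (86.227,32.058) → (75.381,32.058) → (75.381,83.825). Closed: final G1 returns to the first vertex.

**Shape 2** — `<path>` quadratic bezier, stroke `#ff8800` → score (S523, F1682). Control points (SVG): P0=(136.113,72.397), P1=(141.317,66.959), P2=(114.158,51.208); sampled at t=k/4. Machine vertices: (136.113,51.907) → (136.692,55.271) → (133.226,59.923) → (125.715,65.865) → (114.158,73.096). Open path.

**Shape 3** — `<polyline>` open polyline, stroke `#ff8800` → score (S523, F1682). Machine vertices: (128.184,15.762) → (17.168,42.875) → (167.302,107.805). Open path.

**Shape 4** — `<polygon>` regular polygon, stroke `#008000` → cut (S706, F1445). Machine vertices: (47.957,21.964) → (58.051,64.814) → (90.114,34.647) → (47.957,21.964). Closed: final G1 returns to the first vertex.

**Shape 5** — `<path>` cubic bezier, stroke `#ff8800` → score (S523, F1682). Control points (SVG): P0=(46.031,72.184), P1=(66.769,90.998), P2=(-1.710,81.719), P3=(16.127,87.115); sampled at t=k/4. Machine vertices: (46.031,52.120) → (47.599,42.609) → (32.167,39.623) → (16.191,39.153) → (16.127,37.189). Open path.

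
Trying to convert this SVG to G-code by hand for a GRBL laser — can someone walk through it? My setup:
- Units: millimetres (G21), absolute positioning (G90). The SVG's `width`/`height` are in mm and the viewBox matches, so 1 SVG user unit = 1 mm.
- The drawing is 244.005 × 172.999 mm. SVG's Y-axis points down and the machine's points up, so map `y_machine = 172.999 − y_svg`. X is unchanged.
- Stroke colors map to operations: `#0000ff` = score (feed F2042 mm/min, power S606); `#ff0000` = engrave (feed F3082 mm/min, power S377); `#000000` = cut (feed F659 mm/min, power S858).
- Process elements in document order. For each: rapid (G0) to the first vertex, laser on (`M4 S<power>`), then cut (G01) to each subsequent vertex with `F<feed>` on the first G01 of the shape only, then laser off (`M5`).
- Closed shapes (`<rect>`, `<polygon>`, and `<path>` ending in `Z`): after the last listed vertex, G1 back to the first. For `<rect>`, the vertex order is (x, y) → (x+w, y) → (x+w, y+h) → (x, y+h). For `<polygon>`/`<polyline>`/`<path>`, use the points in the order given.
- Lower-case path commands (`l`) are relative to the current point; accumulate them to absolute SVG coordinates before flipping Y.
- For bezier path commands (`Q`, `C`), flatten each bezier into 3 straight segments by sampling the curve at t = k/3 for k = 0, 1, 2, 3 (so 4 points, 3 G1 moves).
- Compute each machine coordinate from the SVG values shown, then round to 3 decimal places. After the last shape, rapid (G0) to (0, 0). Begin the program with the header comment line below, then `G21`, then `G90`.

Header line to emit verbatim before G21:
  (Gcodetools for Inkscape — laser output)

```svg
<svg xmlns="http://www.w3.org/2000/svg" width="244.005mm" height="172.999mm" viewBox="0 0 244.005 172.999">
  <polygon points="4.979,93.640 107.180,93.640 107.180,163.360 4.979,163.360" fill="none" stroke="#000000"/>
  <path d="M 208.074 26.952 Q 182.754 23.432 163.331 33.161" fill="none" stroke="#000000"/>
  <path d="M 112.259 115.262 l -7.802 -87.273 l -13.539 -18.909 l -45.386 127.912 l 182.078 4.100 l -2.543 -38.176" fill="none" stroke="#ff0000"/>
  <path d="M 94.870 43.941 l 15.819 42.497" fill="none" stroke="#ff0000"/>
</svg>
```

viewBox `0 0 244.005 172.999` with mm width/height → 1 unit = 1 mm. Flip: y_m = 172.999 − y_svg.

**Shape 1** — `<polygon>` rectangle, stroke `#000000` → cut (S858, F659). Machine vertices: (4.979,79.359) → (107.180,79.359) → (107.180,9.639) → (4.979,9.639) → (4.979,79.359). Closed: final G1 returns to the first vertex.

**Shape 2** — `<path>` quadratic bezier, stroke `#000000` → cut (S858, F659). Control points (SVG): P0=(208.074,26.952), P1=(182.754,23.432), P2=(163.331,33.161); sampled at t=k/3. Machine vertices: (208.074,146.047) → (191.849,146.922) → (176.935,144.852) → (163.331,139.838). Open path.

**Shape 3** — `<path>` open polyline, stroke `#ff0000` → engrave (S377, F3082). Machine vertices: (112.259,57.737) → (104.457,145.010) → (90.918,163.919) → (45.532,36.007) → (227.610,31.907) → (225.067,70.083). Open path.

**Shape 4** — `<path>` line segment, stroke `#ff0000` → engrave (S377, F3082). Machine vertices: (94.870,129.058) → (110.689,86.561). Open path.

(Gcodetools for Inkscape — laser output)
G21
G90
G0 X4.979 Y79.359
M4 S858
G01 X107.180 Y79.359 F659
G01 X107.180 Y9.639
G01 X4.979 Y9.639
G01 X4.979 Y79.359
M5
G0 X208.074 Y146.047
M4 S858
G01 X191.849 Y146.922 F659
G01 X176.935 Y144.852
G01 X163.331 Y139.838
M5
G0 X112.259 Y57.737
M4 S377
G01 X104.457 Y145.010 F3082
G01 X90.918 Y163.919
G01 X45.532 Y36.007
G01 X227.610 Y31.907
G01 X225.067 Y70.083
M5
G0 X94.870 Y129.058
M4 S377
G01 X110.689 Y86.561 F3082
M5
G0 X0.000 Y0.000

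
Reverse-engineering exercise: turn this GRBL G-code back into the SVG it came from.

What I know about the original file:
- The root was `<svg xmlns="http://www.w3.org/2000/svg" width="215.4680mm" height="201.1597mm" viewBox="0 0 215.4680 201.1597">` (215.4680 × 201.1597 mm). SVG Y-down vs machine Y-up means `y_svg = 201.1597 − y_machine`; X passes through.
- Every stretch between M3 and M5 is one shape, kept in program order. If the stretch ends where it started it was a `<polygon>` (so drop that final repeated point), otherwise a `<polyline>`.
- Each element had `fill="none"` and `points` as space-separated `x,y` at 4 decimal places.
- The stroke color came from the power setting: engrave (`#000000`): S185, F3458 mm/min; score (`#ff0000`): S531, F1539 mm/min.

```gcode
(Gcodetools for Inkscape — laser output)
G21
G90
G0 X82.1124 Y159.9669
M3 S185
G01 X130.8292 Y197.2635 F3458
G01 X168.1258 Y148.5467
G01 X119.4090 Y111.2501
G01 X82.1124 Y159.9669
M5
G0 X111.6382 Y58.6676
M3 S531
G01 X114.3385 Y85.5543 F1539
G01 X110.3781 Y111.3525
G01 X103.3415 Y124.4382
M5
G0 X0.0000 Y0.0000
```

Machine Y-up, SVG Y-down with viewBox height 201.1597, so y_svg = 201.1597 − y_machine; X carries over.

Run 1: power S185 maps to stroke `#000000` (engrave). The run returns to its start, so emit a `<polygon>` with points (Y-flipped): 82.1124,41.1928 130.8292,3.8962 168.1258,52.6130 119.4090,89.9096.

Run 2: power S531 maps to stroke `#ff0000` (score). The run is open, so emit a `<polyline>` with points (Y-flipped): 111.6382,142.4921 114.3385,115.6054 110.3781,89.8072 103.3415,76.7215.

<svg xmlns="http://www.w3.org/2000/svg" width="215.4680mm" height="201.1597mm" viewBox="0 0 215.4680 201.1597">
  <polygon points="82.1124,41.1928 130.8292,3.8962 168.1258,52.6130 119.4090,89.9096" fill="none" stroke="#000000"/>
  <polyline points="111.6382,142.4921 114.3385,115.6054 110.3781,89.8072 103.3415,76.7215" fill="none" stroke="#ff0000"/>
</svg>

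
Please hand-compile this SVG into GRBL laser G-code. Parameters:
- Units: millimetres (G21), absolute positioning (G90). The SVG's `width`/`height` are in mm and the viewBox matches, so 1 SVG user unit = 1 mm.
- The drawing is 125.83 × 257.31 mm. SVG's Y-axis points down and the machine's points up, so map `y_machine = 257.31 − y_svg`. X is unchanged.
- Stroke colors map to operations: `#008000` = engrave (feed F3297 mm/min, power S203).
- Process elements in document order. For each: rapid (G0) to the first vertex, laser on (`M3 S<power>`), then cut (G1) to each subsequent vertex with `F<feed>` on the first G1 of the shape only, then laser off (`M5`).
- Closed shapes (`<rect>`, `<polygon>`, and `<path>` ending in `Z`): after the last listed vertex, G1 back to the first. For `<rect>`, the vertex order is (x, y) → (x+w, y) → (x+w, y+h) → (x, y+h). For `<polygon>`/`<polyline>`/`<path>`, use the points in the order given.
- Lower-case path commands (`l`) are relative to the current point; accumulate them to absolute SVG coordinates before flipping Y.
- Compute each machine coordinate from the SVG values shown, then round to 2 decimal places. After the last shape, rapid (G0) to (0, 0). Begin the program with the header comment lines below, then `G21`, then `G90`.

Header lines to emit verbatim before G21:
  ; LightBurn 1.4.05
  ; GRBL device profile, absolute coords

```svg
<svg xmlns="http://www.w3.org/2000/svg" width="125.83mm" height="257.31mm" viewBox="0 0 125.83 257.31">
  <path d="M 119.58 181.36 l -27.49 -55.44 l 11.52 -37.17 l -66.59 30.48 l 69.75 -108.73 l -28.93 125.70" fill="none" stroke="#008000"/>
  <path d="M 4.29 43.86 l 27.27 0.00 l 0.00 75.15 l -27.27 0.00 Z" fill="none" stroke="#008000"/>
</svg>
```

viewBox `0 0 125.83 257.31` with mm width/height → 1 unit = 1 mm. Flip: y_m = 257.31 − y_svg.

**Shape 1** — `<path>` open polyline, stroke `#008000` → engrave (S203, F3297). Machine vertices: (119.58,75.95) → (92.09,131.39) → (103.61,168.56) → (37.02,138.08) → (106.77,246.81) → (77.84,121.11). Open path.

**Shape 2** — `<path>` rectangle, stroke `#008000` → engrave (S203, F3297). Machine vertices: (4.29,213.45) → (31.56,213.45) → (31.56,138.30) → (4.29,138.30) → (4.29,213.45). Closed: final G1 returns to the first vertex.

; LightBurn 1.4.05
; GRBL device profile, absolute coords
G21
G90
G0 X119.58 Y75.95
M3 S203
G1 X92.09 Y131.39 F3297
G1 X103.61 Y168.56
G1 X37.02 Y138.08
G1 X106.77 Y246.81
G1 X77.84 Y121.11
M5
G0 X4.29 Y213.45
M3 S203
G1 X31.56 Y213.45 F3297
G1 X31.56 Y138.30
G1 X4.29 Y138.30
G1 X4.29 Y213.45
M5
G0 X0.00 Y0.00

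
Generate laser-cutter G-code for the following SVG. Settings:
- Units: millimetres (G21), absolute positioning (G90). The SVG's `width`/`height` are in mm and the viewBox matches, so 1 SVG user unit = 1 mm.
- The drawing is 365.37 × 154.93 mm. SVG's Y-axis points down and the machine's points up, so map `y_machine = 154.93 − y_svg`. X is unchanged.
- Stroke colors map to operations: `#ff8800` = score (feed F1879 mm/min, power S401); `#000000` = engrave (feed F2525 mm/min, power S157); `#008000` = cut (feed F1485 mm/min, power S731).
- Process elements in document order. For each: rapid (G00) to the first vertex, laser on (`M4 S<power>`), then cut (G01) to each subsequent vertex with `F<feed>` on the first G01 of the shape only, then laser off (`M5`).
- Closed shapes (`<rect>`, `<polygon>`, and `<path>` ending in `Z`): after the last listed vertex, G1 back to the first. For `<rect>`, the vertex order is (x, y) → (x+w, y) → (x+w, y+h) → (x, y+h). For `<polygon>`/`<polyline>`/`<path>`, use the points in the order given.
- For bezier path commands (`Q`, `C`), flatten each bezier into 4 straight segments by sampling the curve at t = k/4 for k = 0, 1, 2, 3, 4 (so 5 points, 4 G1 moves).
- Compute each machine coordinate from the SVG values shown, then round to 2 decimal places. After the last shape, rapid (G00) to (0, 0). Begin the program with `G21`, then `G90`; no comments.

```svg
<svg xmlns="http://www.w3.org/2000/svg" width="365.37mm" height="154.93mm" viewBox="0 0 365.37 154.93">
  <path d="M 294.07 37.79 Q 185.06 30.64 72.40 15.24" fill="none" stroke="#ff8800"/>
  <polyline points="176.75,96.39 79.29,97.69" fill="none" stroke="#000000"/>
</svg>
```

1 u = 1 mm; y_m = 154.93 − y.

[1] `<path>` quadratic bezier, #ff8800→score S401 F1879: (294.07,117.14) → (239.34,121.23) → (184.15,126.35) → (128.50,132.51) → (72.40,139.69)

[2] `<polyline>` line segment, #000000→engrave S157 F2525: (176.75,58.54) → (79.29,57.24)

G21
G90
G00 X294.07 Y117.14
M4 S401
G01 X239.34 Y121.23 F1879
G01 X184.15 Y126.35
G01 X128.50 Y132.51
G01 X72.40 Y139.69
M5
G00 X176.75 Y58.54
M4 S157
G01 X79.29 Y57.24 F2525
M5
G00 X0.00 Y0.00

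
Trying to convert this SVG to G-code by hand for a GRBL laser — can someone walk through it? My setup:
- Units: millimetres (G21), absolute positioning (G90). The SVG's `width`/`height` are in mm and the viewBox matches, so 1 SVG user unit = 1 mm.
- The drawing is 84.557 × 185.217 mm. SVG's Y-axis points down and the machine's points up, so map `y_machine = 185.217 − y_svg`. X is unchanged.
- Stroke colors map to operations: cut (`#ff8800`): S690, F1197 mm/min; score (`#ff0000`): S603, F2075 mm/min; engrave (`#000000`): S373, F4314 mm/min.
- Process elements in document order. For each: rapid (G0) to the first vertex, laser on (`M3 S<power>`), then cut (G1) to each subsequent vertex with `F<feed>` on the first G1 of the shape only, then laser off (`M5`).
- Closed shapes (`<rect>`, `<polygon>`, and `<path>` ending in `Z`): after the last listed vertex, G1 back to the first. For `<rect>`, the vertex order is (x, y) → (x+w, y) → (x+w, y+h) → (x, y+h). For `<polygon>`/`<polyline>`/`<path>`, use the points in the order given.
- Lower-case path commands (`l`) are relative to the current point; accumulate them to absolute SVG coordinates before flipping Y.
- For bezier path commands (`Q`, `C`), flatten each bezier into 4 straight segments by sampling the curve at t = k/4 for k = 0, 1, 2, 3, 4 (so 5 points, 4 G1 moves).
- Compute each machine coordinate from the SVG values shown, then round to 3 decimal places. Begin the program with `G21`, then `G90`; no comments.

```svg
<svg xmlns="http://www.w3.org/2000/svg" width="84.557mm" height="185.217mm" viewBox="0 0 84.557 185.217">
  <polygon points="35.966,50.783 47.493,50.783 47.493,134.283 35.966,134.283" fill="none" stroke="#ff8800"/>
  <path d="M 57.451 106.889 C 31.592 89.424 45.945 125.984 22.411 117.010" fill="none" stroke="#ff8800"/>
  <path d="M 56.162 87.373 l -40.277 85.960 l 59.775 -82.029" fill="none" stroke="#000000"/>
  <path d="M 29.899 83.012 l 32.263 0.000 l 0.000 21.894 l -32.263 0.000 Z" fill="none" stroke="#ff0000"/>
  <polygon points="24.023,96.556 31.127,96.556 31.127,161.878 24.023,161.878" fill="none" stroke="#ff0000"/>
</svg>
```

Since the viewBox matches the mm dimensions, user units are millimetres directly. The only transform is the Y-flip y_m = 185.217 − y_svg.

Shape 1 is a rectangle drawn with `<polygon>`. Its stroke #ff8800 means cut at S690, F1197. After flipping Y the toolpath is (35.966,134.434) → (47.493,134.434) → (47.493,50.934) → (35.966,50.934) → (35.966,134.434), returning to the start.

Shape 2 is a cubic bezier drawn with `<path>`. Its stroke #ff8800 means cut at S690, F1197. After flipping Y the toolpath is (57.451,78.328) → (44.376,82.853) → (39.059,76.452) → (34.178,68.459) → (22.411,68.207).

Shape 3 is a open polyline drawn with `<path>`. Its stroke #000000 means engrave at S373, F4314. After flipping Y the toolpath is (56.162,97.844) → (15.885,11.884) → (75.660,93.913).

Shape 4 is a rectangle drawn with `<path>`. Its stroke #ff0000 means score at S603, F2075. After flipping Y the toolpath is (29.899,102.205) → (62.162,102.205) → (62.162,80.311) → (29.899,80.311) → (29.899,102.205), returning to the start.

Shape 5 is a rectangle drawn with `<polygon>`. Its stroke #ff0000 means score at S603, F2075. After flipping Y the toolpath is (24.023,88.661) → (31.127,88.661) → (31.127,23.339) → (24.023,23.339) → (24.023,88.661), returning to the start.

G21
G90
G0 X35.966 Y134.434
M3 S690
G1 X47.493 Y134.434 F1197
G1 X47.493 Y50.934
G1 X35.966 Y50.934
G1 X35.966 Y134.434
M5
G0 X57.451 Y78.328
M3 S690
G1 X44.376 Y82.853 F1197
G1 X39.059 Y76.452
G1 X34.178 Y68.459
G1 X22.411 Y68.207
M5
G0 X56.162 Y97.844
M3 S373
G1 X15.885 Y11.884 F4314
G1 X75.660 Y93.913
M5
G0 X29.899 Y102.205
M3 S603
G1 X62.162 Y102.205 F2075
G1 X62.162 Y80.311
G1 X29.899 Y80.311
G1 X29.899 Y102.205
M5
G0 X24.023 Y88.661
M3 S603
G1 X31.127 Y88.661 F2075
G1 X31.127 Y23.339
G1 X24.023 Y23.339
G1 X24.023 Y88.661
M5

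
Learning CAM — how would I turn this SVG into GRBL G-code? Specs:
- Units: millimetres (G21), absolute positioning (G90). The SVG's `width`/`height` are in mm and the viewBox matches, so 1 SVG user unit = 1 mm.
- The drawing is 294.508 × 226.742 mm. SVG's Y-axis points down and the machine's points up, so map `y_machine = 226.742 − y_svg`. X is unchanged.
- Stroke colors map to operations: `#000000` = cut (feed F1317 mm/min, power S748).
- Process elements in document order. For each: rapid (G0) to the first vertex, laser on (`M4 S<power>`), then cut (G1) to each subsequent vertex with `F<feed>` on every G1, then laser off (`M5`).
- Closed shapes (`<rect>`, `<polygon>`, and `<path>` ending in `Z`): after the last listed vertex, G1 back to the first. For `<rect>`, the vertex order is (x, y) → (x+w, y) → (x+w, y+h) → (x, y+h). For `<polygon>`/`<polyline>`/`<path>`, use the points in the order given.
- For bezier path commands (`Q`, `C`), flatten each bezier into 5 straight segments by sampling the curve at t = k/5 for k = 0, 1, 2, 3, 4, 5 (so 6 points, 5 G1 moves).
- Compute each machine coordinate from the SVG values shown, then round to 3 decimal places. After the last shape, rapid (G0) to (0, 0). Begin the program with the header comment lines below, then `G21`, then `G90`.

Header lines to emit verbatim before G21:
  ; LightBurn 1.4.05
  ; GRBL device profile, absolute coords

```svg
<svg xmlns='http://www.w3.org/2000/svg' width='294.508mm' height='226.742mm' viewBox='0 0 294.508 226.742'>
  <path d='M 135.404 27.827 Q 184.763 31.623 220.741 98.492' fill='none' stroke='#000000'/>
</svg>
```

Since the viewBox matches the mm dimensions, user units are millimetres directly. The only transform is the Y-flip y_m = 226.742 − y_svg.

Shape 1 is a quadratic bezier drawn with `<path>`. Its stroke #000000 means cut at S748, F1317. After flipping Y the toolpath is (135.404,198.915) → (154.612,194.874) → (172.750,185.787) → (189.818,171.654) → (205.815,152.475) → (220.741,128.250).

; LightBurn 1.4.05
; GRBL device profile, absolute coords
G21
G90
G0 X135.404 Y198.915
M4 S748
G1 X154.612 Y194.874 F1317
G1 X172.750 Y185.787 F1317
G1 X189.818 Y171.654 F1317
G1 X205.815 Y152.475 F1317
G1 X220.741 Y128.250 F1317
M5
G0 X0.000 Y0.000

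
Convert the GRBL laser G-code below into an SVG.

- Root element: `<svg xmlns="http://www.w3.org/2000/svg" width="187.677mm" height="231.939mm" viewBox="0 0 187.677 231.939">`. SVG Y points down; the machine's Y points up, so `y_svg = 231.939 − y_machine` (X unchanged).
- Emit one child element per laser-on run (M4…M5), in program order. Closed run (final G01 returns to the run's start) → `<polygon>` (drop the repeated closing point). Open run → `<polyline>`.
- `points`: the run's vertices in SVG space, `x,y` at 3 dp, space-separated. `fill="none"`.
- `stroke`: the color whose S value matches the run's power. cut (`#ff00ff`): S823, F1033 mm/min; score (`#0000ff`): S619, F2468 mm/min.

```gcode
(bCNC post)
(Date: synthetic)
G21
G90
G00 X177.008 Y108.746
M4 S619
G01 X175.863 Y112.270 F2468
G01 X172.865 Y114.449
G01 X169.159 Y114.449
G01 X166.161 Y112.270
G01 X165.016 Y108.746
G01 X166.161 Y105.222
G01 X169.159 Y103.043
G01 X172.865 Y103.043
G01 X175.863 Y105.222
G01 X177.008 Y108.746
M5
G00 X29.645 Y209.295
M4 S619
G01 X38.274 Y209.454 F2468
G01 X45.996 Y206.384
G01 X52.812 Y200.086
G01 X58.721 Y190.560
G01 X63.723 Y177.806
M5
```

y_svg = 231.939 − y_m. Every run uses S619, so all elements get stroke `#0000ff` (score).

[1] closed run; points: 177.008,123.193 175.863,119.669 172.865,117.490 169.159,117.490 166.161,119.669 165.016,123.193 166.161,126.717 169.159,128.896 172.865,128.896 175.863,126.717

[2] open run; points: 29.645,22.644 38.274,22.485 45.996,25.555 52.812,31.853 58.721,41.379 63.723,54.133

<svg xmlns="http://www.w3.org/2000/svg" width="187.677mm" height="231.939mm" viewBox="0 0 187.677 231.939">
  <polygon points="177.008,123.193 175.863,119.669 172.865,117.490 169.159,117.490 166.161,119.669 165.016,123.193 166.161,126.717 169.159,128.896 172.865,128.896 175.863,126.717" fill="none" stroke="#0000ff"/>
  <polyline points="29.645,22.644 38.274,22.485 45.996,25.555 52.812,31.853 58.721,41.379 63.723,54.133" fill="none" stroke="#0000ff"/>
</svg>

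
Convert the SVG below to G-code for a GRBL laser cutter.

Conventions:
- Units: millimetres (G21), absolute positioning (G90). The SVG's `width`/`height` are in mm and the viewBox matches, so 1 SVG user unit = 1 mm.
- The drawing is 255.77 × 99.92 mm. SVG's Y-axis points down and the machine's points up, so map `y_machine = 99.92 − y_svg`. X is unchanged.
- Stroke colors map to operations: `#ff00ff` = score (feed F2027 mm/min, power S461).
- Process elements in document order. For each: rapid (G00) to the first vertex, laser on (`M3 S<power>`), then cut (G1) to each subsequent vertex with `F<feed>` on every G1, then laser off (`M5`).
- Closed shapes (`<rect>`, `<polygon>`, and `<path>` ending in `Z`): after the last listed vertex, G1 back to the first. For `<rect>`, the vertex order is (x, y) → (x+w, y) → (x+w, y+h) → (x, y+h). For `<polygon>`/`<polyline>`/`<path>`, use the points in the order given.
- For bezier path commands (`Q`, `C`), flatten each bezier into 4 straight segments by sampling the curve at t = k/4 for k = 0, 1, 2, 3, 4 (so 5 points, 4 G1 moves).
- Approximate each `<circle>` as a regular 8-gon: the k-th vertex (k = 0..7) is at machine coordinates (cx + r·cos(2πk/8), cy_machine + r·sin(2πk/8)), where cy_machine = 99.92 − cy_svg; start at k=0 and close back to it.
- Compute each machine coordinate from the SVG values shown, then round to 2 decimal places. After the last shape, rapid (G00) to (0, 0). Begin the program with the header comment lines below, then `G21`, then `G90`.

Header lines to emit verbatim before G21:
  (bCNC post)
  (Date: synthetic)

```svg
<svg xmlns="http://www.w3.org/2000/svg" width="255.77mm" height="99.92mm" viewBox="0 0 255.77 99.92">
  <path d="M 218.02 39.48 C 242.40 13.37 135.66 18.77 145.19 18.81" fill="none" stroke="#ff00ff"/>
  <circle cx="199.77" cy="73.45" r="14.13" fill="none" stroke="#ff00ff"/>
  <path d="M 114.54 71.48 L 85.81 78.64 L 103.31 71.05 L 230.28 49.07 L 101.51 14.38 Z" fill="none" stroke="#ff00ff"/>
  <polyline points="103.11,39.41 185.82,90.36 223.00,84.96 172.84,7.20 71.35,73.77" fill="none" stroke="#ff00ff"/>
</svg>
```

Since the viewBox matches the mm dimensions, user units are millimetres directly. The only transform is the Y-flip y_m = 99.92 − y_svg.

Shape 1 is a cubic bezier drawn with `<path>`. Its stroke #ff00ff means score at S461, F2027. After flipping Y the toolpath is (218.02,60.44) → (215.59,74.69) → (187.17,80.58) → (155.98,81.57) → (145.19,81.11).

Shape 2 is a circle drawn with `<circle>`. Its stroke #ff00ff means score at S461, F2027. After flipping Y the toolpath is (213.90,26.47) → (209.76,36.46) → (199.77,40.60) → (189.78,36.46) → (185.64,26.47) → (189.78,16.48) → (199.77,12.34) → (209.76,16.48) → (213.90,26.47), returning to the start.

Shape 3 is a closed polygon drawn with `<path>`. Its stroke #ff00ff means score at S461, F2027. After flipping Y the toolpath is (114.54,28.44) → (85.81,21.28) → (103.31,28.87) → (230.28,50.85) → (101.51,85.54) → (114.54,28.44), returning to the start.

Shape 4 is a open polyline drawn with `<polyline>`. Its stroke #ff00ff means score at S461, F2027. After flipping Y the toolpath is (103.11,60.51) → (185.82,9.56) → (223.00,14.96) → (172.84,92.72) → (71.35,26.15).

(bCNC post)
(Date: synthetic)
G21
G90
G00 X218.02 Y60.44
M3 S461
G1 X215.59 Y74.69 F2027
G1 X187.17 Y80.58 F2027
G1 X155.98 Y81.57 F2027
G1 X145.19 Y81.11 F2027
M5
G00 X213.90 Y26.47
M3 S461
G1 X209.76 Y36.46 F2027
G1 X199.77 Y40.60 F2027
G1 X189.78 Y36.46 F2027
G1 X185.64 Y26.47 F2027
G1 X189.78 Y16.48 F2027
G1 X199.77 Y12.34 F2027
G1 X209.76 Y16.48 F2027
G1 X213.90 Y26.47 F2027
M5
G00 X114.54 Y28.44
M3 S461
G1 X85.81 Y21.28 F2027
G1 X103.31 Y28.87 F2027
G1 X230.28 Y50.85 F2027
G1 X101.51 Y85.54 F2027
G1 X114.54 Y28.44 F2027
M5
G00 X103.11 Y60.51
M3 S461
G1 X185.82 Y9.56 F2027
G1 X223.00 Y14.96 F2027
G1 X172.84 Y92.72 F2027
G1 X71.35 Y26.15 F2027
M5
G00 X0.00 Y0.00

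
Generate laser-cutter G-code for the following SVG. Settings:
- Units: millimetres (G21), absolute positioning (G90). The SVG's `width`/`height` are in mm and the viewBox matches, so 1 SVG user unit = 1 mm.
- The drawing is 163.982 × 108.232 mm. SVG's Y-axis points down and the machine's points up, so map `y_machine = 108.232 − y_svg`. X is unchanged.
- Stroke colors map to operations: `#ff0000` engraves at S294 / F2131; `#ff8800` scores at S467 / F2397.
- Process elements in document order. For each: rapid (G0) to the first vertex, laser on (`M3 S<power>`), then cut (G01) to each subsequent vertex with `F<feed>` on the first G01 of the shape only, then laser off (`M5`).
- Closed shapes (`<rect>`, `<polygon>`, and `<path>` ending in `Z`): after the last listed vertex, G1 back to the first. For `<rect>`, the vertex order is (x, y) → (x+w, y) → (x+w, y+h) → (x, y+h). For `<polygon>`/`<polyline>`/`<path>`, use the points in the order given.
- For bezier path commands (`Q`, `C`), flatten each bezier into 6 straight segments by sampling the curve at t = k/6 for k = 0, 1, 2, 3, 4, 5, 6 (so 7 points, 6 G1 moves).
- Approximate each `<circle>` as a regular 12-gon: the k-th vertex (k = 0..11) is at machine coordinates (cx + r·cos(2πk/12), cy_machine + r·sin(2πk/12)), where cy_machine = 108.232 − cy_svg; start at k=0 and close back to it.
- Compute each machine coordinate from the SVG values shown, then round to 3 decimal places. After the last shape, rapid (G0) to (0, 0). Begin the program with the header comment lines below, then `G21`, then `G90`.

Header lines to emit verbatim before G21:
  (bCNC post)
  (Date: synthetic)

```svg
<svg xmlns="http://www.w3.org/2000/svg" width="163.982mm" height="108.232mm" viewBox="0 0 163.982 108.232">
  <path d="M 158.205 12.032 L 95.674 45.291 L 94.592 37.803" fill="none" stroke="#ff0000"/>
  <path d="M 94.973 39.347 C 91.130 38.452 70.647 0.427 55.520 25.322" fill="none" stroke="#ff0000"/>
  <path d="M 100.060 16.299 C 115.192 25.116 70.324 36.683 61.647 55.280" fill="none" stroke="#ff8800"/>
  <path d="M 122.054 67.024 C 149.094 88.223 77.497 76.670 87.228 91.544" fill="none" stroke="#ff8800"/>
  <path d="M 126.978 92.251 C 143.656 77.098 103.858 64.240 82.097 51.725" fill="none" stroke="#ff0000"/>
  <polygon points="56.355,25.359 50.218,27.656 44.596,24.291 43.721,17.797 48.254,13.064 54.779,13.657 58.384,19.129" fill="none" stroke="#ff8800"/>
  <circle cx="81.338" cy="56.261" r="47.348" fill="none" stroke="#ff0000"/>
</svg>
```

(bCNC post)
(Date: synthetic)
G21
G90
G0 X158.205 Y96.200
M3 S294
G01 X95.674 Y62.941 F2131
G01 X94.592 Y70.429
M5
G0 X94.973 Y68.885
M3 S294
G01 X91.767 Y71.963 F2131
G01 X86.398 Y78.451
G01 X79.478 Y85.569
G01 X71.618 Y90.537
G01 X63.428 Y90.577
G01 X55.520 Y82.910
M5
G0 X100.060 Y91.933
M3 S467
G01 X103.071 Y87.276 F2397
G01 X98.755 Y82.041
G01 X89.782 Y76.110
G01 X78.825 Y69.364
G01 X68.556 Y61.684
G01 X61.647 Y52.952
M5
G0 X122.054 Y41.208
M3 S467
G01 X128.187 Y33.064 F2397
G01 X122.880 Y28.735
G01 X111.132 Y26.576
G01 X97.941 Y24.945
G01 X88.307 Y22.197
G01 X87.228 Y16.688
M5
G0 X126.978 Y15.981
M3 S294
G01 X130.956 Y23.375 F2131
G01 X127.590 Y30.441
G01 X118.952 Y37.233
G01 X107.111 Y43.805
G01 X94.136 Y50.212
G01 X82.097 Y56.507
M5
G0 X56.355 Y82.873
M3 S467
G01 X50.218 Y80.576 F2397
G01 X44.596 Y83.941
G01 X43.721 Y90.435
G01 X48.254 Y95.168
G01 X54.779 Y94.575
G01 X58.384 Y89.103
G01 X56.355 Y82.873
M5
G0 X128.686 Y51.971
M3 S294
G01 X122.343 Y75.645 F2131
G01 X105.012 Y92.976
G01 X81.338 Y99.319
G01 X57.664 Y92.976
G01 X40.333 Y75.645
G01 X33.990 Y51.971
G01 X40.333 Y28.297
G01 X57.664 Y10.966
G01 X81.338 Y4.623
G01 X105.012 Y10.966
G01 X122.343 Y28.297
G01 X128.686 Y51.971
M5
G0 X0.000 Y0.000

1 u = 1 mm; y_m = 108.232 − y.

[1] `<path>` open polyline, #ff0000→engrave S294 F2131: (158.205,96.200) → (95.674,62.941) → (94.592,70.429)

[2] `<path>` cubic bezier, #ff0000→engrave S294 F2131: (94.973,68.885) → (91.767,71.963) → (86.398,78.451) → (79.478,85.569) → (71.618,90.537) → (63.428,90.577) → (55.520,82.910)

[3] `<path>` cubic bezier, #ff8800→score S467 F2397: (100.060,91.933) → (103.071,87.276) → (98.755,82.041) → (89.782,76.110) → (78.825,69.364) → (68.556,61.684) → (61.647,52.952)

[4] `<path>` cubic bezier, #ff8800→score S467 F2397: (122.054,41.208) → (128.187,33.064) → (122.880,28.735) → (111.132,26.576) → (97.941,24.945) → (88.307,22.197) → (87.228,16.688)

[5] `<path>` cubic bezier, #ff0000→engrave S294 F2131: (126.978,15.981) → (130.956,23.375) → (127.590,30.441) → (118.952,37.233) → (107.111,43.805) → (94.136,50.212) → (82.097,56.507)

[6] `<polygon>` regular polygon, #ff8800→score S467 F2397: (56.355,82.873) → (50.218,80.576) → (44.596,83.941) → (43.721,90.435) → (48.254,95.168) → (54.779,94.575) → (58.384,89.103) → (56.355,82.873) (closed)

[7] `<circle>` circle, #ff0000→engrave S294 F2131: (128.686,51.971) → (122.343,75.645) → (105.012,92.976) → (81.338,99.319) → (57.664,92.976) → (40.333,75.645) → (33.990,51.971) → (40.333,28.297) → (57.664,10.966) → (81.338,4.623) → (105.012,10.966) → (122.343,28.297) → (128.686,51.971) (closed)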